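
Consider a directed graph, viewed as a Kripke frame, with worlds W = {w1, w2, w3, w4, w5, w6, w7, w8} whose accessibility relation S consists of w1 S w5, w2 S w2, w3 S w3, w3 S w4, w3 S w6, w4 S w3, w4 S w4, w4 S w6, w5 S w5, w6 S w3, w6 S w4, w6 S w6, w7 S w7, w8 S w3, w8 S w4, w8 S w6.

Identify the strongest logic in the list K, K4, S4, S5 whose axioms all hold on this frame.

Transitive (axiom 4): yes — every two-step S-path is closed by a direct edge.
Reflexive (axiom T): no — w1 is not related to itself.
Euclidean (axiom 5): yes — any two successors of a common world are S-related.
So F validates K, K4; S4 would additionally require S to be reflexive. The strongest is K4.

K4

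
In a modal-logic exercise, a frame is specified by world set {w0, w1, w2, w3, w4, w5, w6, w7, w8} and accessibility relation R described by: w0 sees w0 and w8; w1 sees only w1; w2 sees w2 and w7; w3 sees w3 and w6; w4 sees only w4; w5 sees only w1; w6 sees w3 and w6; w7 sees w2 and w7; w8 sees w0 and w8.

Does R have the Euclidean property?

Yes

Euclidean: yes — any two successors of a common world are R-related.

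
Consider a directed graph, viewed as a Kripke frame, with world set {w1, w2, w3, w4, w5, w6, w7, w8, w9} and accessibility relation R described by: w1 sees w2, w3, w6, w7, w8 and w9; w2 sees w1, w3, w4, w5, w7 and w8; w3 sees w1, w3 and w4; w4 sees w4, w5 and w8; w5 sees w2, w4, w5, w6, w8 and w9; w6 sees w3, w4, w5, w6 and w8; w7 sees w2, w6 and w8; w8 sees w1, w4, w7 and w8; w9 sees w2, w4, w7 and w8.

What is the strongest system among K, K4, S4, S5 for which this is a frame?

Transitive (axiom 4): no — w1 R w2 and w2 R w4, but not w1 R w4.
Reflexive (axiom T): no — w1 is not related to itself.
Euclidean (axiom 5): no — w1 R w2 and w1 R w6, but not w2 R w6.
So F validates K; K4 would additionally require R to be transitive. The strongest is K.

K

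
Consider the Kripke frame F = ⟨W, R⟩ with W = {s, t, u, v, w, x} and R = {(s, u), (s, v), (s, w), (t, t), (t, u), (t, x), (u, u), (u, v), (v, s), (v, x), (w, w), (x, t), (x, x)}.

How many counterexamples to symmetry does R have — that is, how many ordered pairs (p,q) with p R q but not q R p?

5

Enumerating: (s,u), (s,w), (t,u), (u,v), (v,x).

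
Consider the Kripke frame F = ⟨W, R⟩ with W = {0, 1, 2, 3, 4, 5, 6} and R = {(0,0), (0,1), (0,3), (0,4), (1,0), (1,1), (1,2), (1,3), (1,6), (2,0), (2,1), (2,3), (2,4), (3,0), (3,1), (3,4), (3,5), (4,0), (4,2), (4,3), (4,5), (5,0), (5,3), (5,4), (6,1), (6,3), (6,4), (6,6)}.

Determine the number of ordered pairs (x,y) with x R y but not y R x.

5

Enumerating: (2,0), (2,3), (5,0), (6,3), (6,4).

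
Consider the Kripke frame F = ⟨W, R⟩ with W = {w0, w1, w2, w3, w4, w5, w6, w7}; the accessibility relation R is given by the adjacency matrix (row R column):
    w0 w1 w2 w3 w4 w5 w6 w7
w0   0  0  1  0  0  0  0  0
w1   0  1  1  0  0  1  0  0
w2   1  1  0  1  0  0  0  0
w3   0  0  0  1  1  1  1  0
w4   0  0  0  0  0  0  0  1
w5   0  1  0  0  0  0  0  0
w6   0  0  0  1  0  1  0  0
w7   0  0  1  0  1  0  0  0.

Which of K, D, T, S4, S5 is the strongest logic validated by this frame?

Serial (axiom D): yes — every world has a successor (e.g. w0 R w2).
Reflexive (axiom T): no — w0 is not related to itself.
Transitive (axiom 4): no — w0 R w2 and w2 R w1, but not w0 R w1.
Euclidean (axiom 5): no — w1 R w2 and w1 R w5, but not w2 R w5.
So F validates K, D; T would additionally require R to be reflexive. The strongest is D.

D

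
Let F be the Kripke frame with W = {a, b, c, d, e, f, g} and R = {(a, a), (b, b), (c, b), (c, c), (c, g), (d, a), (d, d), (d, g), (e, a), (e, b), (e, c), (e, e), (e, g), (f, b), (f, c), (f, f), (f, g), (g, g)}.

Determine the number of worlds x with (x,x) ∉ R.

R is reflexive; there are no such worlds.

0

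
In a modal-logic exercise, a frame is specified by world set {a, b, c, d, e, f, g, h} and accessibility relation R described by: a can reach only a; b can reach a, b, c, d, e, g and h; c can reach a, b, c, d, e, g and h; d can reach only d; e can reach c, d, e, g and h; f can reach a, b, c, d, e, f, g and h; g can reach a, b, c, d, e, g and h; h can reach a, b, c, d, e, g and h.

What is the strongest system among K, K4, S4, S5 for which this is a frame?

K

Transitive (axiom 4): no — e R c and c R a, but not e R a.
Reflexive (axiom T): yes — every world is R-related to itself.
Euclidean (axiom 5): no — b R a and b R c, but not a R c.
So F validates K; K4 would additionally require R to be transitive. The strongest is K.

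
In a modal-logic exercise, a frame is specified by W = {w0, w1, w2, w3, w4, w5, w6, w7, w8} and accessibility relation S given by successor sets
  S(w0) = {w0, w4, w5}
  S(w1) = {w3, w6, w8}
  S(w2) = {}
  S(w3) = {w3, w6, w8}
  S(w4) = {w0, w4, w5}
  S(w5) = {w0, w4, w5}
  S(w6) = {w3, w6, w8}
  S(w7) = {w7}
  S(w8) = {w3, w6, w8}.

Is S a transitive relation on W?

Transitive: yes — every two-step S-path is closed by a direct edge.

Yes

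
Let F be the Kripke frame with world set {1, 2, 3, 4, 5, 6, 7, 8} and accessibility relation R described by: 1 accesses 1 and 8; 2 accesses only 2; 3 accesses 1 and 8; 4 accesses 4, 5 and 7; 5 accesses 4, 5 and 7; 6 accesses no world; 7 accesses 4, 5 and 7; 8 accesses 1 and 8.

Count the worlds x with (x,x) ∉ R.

2

Enumerating: 3, 6.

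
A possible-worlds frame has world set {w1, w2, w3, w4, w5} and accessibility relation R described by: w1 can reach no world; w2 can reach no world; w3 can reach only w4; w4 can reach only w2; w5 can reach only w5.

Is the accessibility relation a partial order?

No

Reflexive: no — w1 is not related to itself.
Transitive: no — w3 R w4 and w4 R w2, but not w3 R w2.
Antisymmetric: yes — no distinct pair is related both ways.
So R is not a partial order.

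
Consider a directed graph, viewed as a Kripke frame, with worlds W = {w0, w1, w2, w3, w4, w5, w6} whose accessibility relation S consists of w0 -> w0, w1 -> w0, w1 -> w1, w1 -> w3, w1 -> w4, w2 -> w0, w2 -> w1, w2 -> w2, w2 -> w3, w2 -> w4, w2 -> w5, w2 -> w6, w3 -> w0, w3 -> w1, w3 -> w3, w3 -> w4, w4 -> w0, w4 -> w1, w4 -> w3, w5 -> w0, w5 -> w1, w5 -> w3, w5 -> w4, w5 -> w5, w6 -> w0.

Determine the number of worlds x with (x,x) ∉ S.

2

Enumerating: w4, w6.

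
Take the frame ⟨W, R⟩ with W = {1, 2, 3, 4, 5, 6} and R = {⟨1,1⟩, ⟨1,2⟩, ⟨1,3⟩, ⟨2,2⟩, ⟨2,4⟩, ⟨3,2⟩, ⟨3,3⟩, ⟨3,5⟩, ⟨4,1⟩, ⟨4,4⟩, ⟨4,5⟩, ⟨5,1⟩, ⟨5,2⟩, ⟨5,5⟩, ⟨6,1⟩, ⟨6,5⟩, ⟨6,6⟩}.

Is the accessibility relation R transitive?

No

Transitive: no — 1 R 2 and 2 R 4, but not 1 R 4.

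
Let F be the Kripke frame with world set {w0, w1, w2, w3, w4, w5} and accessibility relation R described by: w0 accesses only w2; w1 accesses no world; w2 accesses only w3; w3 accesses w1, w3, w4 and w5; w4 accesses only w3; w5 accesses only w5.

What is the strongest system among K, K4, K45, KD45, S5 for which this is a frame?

Transitive (axiom 4): no — w0 R w2 and w2 R w3, but not w0 R w3.
Euclidean (axiom 5): no — w3 R w1 and w3 R w4, but not w1 R w4.
Serial (axiom D): no — w1 has no R-successor.
Reflexive (axiom T): no — w0 is not related to itself.
So F validates K; K4 would additionally require R to be transitive. The strongest is K.

K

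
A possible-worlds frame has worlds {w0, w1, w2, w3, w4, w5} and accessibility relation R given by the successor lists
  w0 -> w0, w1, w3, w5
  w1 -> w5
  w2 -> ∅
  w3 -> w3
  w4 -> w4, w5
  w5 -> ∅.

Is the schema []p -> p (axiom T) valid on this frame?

The schema T characterises exactly the reflexive frames.
Reflexive: no — w1 is not related to itself.

No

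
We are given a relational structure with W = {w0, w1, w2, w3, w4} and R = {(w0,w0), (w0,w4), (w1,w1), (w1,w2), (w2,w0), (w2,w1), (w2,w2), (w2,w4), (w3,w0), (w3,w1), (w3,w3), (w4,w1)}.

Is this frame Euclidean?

Euclidean: no — w2 R w0 and w2 R w1, but not w0 R w1.

No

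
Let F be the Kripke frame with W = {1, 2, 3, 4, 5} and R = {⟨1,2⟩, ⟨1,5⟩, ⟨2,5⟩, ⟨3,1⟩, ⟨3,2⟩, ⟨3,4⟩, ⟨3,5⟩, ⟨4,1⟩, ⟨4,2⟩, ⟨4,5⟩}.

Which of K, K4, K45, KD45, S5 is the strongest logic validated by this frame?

K4

Transitive (axiom 4): yes — every two-step R-path is closed by a direct edge.
Euclidean (axiom 5): no — 1 R 5 and 1 R 2, but not 5 R 2.
Serial (axiom D): no — 5 has no R-successor.
Reflexive (axiom T): no — 1 is not related to itself.
So F validates K, K4; K45 would additionally require R to be Euclidean. The strongest is K4.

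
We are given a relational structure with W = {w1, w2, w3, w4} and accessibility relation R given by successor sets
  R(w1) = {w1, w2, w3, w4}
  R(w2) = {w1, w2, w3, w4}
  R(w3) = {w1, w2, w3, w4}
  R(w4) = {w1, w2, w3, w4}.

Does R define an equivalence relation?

Reflexive: yes — every world is R-related to itself.
Symmetric: yes — every pair in R has its reverse in R.
Transitive: yes — every two-step R-path is closed by a direct edge.
So R is an equivalence relation.

Yes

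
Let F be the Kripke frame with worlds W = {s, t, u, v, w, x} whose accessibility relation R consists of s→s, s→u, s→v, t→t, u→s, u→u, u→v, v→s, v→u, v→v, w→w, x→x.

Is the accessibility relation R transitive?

Transitive: yes — every two-step R-path is closed by a direct edge.

Yes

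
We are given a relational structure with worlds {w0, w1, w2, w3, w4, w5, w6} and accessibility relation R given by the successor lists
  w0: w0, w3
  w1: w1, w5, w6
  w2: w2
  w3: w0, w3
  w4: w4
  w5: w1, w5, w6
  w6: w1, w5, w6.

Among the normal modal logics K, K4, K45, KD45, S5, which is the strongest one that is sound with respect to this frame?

Transitive (axiom 4): yes — every two-step R-path is closed by a direct edge.
Euclidean (axiom 5): yes — any two successors of a common world are R-related.
Serial (axiom D): yes — every world has a successor (e.g. w0 R w0).
Reflexive (axiom T): yes — every world is R-related to itself.
So F validates K, K4, K45, KD45, S5. The strongest is S5.

S5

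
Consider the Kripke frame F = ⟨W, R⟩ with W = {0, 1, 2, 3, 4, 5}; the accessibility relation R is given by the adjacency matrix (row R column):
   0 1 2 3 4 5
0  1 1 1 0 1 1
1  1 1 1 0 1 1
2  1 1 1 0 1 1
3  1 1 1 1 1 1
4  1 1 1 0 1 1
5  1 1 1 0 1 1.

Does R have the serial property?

Yes

Serial: yes — every world has a successor (e.g. 0 R 0).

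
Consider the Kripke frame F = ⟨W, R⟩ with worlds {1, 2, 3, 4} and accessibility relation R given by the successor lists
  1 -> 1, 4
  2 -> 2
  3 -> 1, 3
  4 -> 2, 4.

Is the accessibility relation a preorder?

Reflexive: yes — every world is R-related to itself.
Transitive: no — 1 R 4 and 4 R 2, but not 1 R 2.
So R is not a preorder.

No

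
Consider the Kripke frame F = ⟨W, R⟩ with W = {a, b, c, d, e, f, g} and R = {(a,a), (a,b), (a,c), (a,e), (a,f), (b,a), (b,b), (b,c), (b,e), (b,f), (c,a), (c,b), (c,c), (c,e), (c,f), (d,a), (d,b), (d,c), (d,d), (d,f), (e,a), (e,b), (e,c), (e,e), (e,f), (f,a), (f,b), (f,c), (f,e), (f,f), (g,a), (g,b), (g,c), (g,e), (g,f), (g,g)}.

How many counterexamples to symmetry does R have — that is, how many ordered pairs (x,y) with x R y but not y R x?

Enumerating: (d,a), (d,b), (d,c), (d,f), (g,a), (g,b), (g,c), (g,e), (g,f).

9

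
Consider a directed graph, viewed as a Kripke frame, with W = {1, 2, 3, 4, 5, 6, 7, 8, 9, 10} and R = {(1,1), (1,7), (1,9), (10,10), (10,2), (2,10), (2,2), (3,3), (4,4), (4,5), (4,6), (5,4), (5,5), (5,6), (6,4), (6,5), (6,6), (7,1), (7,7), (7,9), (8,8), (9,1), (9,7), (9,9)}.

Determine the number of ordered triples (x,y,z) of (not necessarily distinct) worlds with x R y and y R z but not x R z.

0

R is transitive; there are no such tuples.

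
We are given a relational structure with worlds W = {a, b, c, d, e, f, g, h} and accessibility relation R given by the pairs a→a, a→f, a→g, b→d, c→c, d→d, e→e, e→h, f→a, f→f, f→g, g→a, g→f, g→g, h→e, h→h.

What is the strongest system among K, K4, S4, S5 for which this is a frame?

Transitive (axiom 4): yes — every two-step R-path is closed by a direct edge.
Reflexive (axiom T): no — b is not related to itself.
Euclidean (axiom 5): yes — any two successors of a common world are R-related.
So F validates K, K4; S4 would additionally require R to be reflexive. The strongest is K4.

K4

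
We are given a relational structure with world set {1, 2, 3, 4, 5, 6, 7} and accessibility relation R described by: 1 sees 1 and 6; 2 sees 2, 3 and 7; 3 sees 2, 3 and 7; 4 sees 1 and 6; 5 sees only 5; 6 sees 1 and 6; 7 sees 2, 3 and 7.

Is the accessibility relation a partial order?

No

Reflexive: no — 4 is not related to itself.
Transitive: yes — every two-step R-path is closed by a direct edge.
Antisymmetric: no — 1 R 6 and 6 R 1 with 1 ≠ 6.
So R is not a partial order.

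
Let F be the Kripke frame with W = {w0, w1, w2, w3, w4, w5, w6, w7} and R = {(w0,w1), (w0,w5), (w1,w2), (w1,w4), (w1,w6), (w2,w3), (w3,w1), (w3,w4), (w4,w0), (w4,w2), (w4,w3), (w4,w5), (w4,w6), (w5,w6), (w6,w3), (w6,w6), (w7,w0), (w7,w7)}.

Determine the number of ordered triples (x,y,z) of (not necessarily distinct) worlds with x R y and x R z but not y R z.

Enumerating: (w0,w1,w1), (w0,w1,w5), (w0,w5,w1), (w0,w5,w5), (w1,w2,w2), (w1,w2,w4), (w1,w2,w6), (w1,w4,w4), (w1,w6,w2), (w1,w6,w4), (w2,w3,w3), (w3,w1,w1), … and 26 more.
Total: 38.

38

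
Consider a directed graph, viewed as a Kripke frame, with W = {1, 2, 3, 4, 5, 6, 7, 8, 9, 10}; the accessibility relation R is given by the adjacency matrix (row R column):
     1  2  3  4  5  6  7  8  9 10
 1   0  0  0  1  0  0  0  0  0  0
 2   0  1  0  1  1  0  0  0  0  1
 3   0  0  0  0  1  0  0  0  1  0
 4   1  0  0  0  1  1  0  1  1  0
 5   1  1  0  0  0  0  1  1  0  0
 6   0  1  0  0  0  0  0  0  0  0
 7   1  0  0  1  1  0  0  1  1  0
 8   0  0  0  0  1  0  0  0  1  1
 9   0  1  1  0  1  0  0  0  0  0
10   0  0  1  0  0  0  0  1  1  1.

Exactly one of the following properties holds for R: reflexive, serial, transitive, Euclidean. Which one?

Reflexive: no — 1 is not related to itself.
Serial: yes — every world has a successor (e.g. 1 R 4).
Transitive: no — 1 R 4 and 4 R 5, but not 1 R 5.
Euclidean: no — 10 R 3 and 10 R 8, but not 3 R 8.
Only serial holds.

serial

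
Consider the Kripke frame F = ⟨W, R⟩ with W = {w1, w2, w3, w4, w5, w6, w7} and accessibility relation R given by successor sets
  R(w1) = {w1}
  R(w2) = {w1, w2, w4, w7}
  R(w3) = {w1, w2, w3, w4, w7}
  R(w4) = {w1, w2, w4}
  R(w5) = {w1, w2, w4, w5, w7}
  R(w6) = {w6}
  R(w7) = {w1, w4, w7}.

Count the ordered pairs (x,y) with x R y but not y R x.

Enumerating: (w2,w1), (w2,w7), (w3,w1), (w3,w2), (w3,w4), (w3,w7), (w4,w1), (w5,w1), (w5,w2), (w5,w4), (w5,w7), (w7,w1), (w7,w4).

13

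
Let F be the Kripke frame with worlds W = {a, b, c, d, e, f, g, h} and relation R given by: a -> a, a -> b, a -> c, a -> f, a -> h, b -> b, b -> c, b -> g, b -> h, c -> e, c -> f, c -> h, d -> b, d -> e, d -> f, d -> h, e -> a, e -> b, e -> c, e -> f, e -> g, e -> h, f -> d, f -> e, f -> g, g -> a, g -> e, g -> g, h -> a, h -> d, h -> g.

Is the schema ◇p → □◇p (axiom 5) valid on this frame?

No

Axiom 5 corresponds to the accessibility relation being Euclidean.
Euclidean: no — a R b and a R f, but not b R f.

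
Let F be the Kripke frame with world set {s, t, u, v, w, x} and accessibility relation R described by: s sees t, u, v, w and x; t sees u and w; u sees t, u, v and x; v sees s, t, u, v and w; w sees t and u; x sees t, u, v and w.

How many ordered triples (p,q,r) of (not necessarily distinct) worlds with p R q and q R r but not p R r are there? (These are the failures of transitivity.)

Enumerating: (s,v,s), (t,u,t), (t,u,v), (t,u,x), (t,w,t), (u,t,w), (u,v,s), (u,v,w), (u,x,w), (v,s,x), (v,u,x), (w,t,w), (w,u,v), (w,u,x), (x,u,x), (x,v,s).

16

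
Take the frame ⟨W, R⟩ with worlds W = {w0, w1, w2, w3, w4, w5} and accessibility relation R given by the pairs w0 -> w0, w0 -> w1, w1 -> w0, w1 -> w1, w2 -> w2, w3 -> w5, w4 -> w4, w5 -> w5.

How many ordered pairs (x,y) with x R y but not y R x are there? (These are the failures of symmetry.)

Enumerating: (w3,w5).

1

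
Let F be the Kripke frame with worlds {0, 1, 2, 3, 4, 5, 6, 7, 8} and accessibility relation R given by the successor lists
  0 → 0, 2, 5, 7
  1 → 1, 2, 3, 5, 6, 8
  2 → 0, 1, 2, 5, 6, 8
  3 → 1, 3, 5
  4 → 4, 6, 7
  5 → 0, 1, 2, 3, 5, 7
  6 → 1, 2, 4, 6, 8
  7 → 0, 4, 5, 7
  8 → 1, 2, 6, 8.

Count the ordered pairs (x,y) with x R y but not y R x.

R is symmetric; there are no such tuples.

0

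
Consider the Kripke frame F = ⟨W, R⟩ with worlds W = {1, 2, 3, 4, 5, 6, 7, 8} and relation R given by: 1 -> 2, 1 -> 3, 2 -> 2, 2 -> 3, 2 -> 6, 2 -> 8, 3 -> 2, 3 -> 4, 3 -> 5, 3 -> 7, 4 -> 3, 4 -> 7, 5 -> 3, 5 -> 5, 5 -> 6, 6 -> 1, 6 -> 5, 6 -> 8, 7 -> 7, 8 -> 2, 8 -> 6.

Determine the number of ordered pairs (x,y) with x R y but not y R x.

Enumerating: (1,2), (1,3), (2,6), (3,7), (4,7), (6,1).

6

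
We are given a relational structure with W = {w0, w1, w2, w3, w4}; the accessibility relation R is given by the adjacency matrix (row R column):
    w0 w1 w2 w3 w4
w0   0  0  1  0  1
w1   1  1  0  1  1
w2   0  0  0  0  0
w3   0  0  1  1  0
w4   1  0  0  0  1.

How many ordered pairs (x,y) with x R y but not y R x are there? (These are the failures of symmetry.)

Enumerating: (w0,w2), (w1,w0), (w1,w3), (w1,w4), (w3,w2).

5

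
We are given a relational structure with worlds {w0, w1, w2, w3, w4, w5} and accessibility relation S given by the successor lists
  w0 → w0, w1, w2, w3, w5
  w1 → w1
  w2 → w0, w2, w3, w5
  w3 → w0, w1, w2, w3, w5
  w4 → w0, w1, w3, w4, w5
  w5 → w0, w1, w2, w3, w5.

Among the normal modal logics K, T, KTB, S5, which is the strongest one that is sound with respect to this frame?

Reflexive (axiom T): yes — every world is S-related to itself.
Symmetric (axiom B): no — w0 S w1 but not w1 S w0.
Euclidean (axiom 5): no — w0 S w1 and w0 S w2, but not w1 S w2.
So F validates K, T; KTB would additionally require S to be symmetric. The strongest is T.

T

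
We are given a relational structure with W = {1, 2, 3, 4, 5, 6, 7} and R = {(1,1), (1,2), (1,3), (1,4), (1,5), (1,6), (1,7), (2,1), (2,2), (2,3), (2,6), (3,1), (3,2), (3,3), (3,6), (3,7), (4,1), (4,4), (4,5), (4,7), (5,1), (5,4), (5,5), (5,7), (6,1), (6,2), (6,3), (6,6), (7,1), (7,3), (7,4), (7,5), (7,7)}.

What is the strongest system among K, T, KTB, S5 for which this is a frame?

KTB

Reflexive (axiom T): yes — every world is R-related to itself.
Symmetric (axiom B): yes — every pair in R has its reverse in R.
Euclidean (axiom 5): no — 1 R 2 and 1 R 4, but not 2 R 4.
So F validates K, T, KTB; S5 would additionally require R to be Euclidean. The strongest is KTB.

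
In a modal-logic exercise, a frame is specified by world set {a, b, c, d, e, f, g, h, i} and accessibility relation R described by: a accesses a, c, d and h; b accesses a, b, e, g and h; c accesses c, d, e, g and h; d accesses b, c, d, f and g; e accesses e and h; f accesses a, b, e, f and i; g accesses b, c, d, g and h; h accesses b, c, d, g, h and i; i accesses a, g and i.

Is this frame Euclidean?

Euclidean: no — a R d and a R h, but not d R h.

No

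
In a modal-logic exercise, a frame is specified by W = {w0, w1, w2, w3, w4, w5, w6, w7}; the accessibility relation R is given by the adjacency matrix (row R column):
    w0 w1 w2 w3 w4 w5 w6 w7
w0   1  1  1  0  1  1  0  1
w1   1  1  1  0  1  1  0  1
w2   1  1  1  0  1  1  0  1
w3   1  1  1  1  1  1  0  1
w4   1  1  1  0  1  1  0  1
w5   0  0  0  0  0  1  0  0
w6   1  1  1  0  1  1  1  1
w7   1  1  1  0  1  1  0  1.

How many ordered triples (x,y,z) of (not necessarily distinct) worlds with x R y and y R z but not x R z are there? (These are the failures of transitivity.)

0

R is transitive; there are no such tuples.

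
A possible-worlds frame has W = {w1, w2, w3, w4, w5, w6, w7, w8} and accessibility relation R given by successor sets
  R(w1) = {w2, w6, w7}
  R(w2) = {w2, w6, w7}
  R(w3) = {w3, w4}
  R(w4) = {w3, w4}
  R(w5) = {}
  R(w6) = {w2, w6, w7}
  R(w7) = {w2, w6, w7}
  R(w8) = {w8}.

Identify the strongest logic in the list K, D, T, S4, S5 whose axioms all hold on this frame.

Serial (axiom D): no — w5 has no R-successor.
Reflexive (axiom T): no — w1 is not related to itself.
Transitive (axiom 4): yes — every two-step R-path is closed by a direct edge.
Euclidean (axiom 5): yes — any two successors of a common world are R-related.
So F validates K; D would additionally require R to be serial. The strongest is K.

K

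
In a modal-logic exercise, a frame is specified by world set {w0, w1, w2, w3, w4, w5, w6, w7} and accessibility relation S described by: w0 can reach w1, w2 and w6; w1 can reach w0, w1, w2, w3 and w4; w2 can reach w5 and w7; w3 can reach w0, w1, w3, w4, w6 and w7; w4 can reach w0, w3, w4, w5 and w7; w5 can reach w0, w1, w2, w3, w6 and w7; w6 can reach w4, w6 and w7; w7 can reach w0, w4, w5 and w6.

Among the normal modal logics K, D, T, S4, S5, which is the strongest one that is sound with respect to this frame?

D

Serial (axiom D): yes — every world has a successor (e.g. w0 S w1).
Reflexive (axiom T): no — w0 is not related to itself.
Transitive (axiom 4): no — w0 S w1 and w1 S w3, but not w0 S w3.
Euclidean (axiom 5): no — w0 S w1 and w0 S w6, but not w1 S w6.
So F validates K, D; T would additionally require S to be reflexive. The strongest is D.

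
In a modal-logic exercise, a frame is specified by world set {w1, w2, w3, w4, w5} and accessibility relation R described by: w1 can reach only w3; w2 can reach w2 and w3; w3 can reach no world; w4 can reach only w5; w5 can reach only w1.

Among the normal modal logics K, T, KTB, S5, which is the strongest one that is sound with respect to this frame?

K

Reflexive (axiom T): no — w1 is not related to itself.
Symmetric (axiom B): no — w1 R w3 but not w3 R w1.
Euclidean (axiom 5): no — w1 R w3 and w1 R w3, but not w3 R w3.
So F validates K; T would additionally require R to be reflexive. The strongest is K.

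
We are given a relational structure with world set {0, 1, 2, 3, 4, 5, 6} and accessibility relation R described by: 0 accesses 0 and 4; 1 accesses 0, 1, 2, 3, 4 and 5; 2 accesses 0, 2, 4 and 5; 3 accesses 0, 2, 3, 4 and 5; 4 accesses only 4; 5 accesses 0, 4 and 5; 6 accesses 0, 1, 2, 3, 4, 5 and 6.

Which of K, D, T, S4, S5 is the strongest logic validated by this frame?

S4

Serial (axiom D): yes — every world has a successor (e.g. 0 R 0).
Reflexive (axiom T): yes — every world is R-related to itself.
Transitive (axiom 4): yes — every two-step R-path is closed by a direct edge.
Euclidean (axiom 5): no — 1 R 0 and 1 R 2, but not 0 R 2.
So F validates K, D, T, S4; S5 would additionally require R to be Euclidean. The strongest is S4.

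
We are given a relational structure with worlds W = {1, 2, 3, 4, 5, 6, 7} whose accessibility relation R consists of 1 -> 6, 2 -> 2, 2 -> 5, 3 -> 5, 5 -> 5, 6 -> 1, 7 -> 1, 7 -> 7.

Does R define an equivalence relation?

Reflexive: no — 1 is not related to itself.
Symmetric: no — 2 R 5 but not 5 R 2.
Transitive: no — 7 R 1 and 1 R 6, but not 7 R 6.
So R is not an equivalence relation.

No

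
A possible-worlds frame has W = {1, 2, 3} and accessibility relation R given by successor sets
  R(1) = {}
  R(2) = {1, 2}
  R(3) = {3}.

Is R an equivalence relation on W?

Reflexive: no — 1 is not related to itself.
Symmetric: no — 2 R 1 but not 1 R 2.
Transitive: yes — every two-step R-path is closed by a direct edge.
So R is not an equivalence relation.

No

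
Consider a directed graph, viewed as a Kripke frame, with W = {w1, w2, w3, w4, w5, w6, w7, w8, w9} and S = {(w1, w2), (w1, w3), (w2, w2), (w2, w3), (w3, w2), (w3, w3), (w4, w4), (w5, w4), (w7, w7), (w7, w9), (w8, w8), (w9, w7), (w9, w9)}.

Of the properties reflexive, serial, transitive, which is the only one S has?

Reflexive: no — w1 is not related to itself.
Serial: no — w6 has no S-successor.
Transitive: yes — every two-step S-path is closed by a direct edge.
Only transitive holds.

transitive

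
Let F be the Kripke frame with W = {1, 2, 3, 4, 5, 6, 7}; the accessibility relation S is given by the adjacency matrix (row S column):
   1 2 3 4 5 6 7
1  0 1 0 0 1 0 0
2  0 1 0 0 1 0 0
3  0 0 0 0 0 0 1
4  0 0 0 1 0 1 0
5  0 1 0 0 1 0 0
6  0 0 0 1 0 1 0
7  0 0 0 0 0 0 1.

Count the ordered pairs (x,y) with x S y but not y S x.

Enumerating: (1,2), (1,5), (3,7).

3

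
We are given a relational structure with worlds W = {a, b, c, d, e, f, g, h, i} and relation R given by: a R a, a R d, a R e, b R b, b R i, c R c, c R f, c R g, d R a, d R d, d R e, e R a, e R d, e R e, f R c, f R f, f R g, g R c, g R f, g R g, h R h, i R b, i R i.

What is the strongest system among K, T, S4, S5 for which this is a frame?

Reflexive (axiom T): yes — every world is R-related to itself.
Transitive (axiom 4): yes — every two-step R-path is closed by a direct edge.
Euclidean (axiom 5): yes — any two successors of a common world are R-related.
So F validates K, T, S4, S5. The strongest is S5.

S5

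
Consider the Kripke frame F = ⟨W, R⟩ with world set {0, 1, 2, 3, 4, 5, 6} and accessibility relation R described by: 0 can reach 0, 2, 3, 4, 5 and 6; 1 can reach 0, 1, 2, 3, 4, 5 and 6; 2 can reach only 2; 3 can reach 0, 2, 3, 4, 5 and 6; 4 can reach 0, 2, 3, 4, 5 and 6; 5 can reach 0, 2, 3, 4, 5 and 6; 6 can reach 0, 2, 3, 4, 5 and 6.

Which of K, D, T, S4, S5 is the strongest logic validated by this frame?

Serial (axiom D): yes — every world has a successor (e.g. 0 R 0).
Reflexive (axiom T): yes — every world is R-related to itself.
Transitive (axiom 4): yes — every two-step R-path is closed by a direct edge.
Euclidean (axiom 5): no — 0 R 2 and 0 R 3, but not 2 R 3.
So F validates K, D, T, S4; S5 would additionally require R to be Euclidean. The strongest is S4.

S4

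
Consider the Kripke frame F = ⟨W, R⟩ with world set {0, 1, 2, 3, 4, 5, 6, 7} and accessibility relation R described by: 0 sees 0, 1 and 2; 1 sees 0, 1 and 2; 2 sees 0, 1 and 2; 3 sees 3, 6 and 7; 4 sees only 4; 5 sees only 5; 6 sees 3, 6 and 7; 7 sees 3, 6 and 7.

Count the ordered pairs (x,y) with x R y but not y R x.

0

R is symmetric; there are no such tuples.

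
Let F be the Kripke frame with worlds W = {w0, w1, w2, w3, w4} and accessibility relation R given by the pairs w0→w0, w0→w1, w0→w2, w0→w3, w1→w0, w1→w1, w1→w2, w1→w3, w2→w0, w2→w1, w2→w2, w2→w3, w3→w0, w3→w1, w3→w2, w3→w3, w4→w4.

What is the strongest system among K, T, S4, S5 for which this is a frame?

S5

Reflexive (axiom T): yes — every world is R-related to itself.
Transitive (axiom 4): yes — every two-step R-path is closed by a direct edge.
Euclidean (axiom 5): yes — any two successors of a common world are R-related.
So F validates K, T, S4, S5. The strongest is S5.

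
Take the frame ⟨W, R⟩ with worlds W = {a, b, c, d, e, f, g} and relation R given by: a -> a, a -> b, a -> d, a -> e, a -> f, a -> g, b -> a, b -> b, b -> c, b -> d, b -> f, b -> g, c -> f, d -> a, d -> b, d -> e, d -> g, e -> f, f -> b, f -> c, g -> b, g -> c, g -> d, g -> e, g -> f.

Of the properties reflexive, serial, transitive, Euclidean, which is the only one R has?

serial

Reflexive: no — c is not related to itself.
Serial: yes — every world has a successor (e.g. a R a).
Transitive: no — a R b and b R c, but not a R c.
Euclidean: no — a R b and a R e, but not b R e.
Only serial holds.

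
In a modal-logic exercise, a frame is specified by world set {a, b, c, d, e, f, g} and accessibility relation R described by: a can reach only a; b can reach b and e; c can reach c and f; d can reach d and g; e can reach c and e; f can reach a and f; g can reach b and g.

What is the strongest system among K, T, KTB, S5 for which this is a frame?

T

Reflexive (axiom T): yes — every world is R-related to itself.
Symmetric (axiom B): no — b R e but not e R b.
Euclidean (axiom 5): no — b R e and b R b, but not e R b.
So F validates K, T; KTB would additionally require R to be symmetric. The strongest is T.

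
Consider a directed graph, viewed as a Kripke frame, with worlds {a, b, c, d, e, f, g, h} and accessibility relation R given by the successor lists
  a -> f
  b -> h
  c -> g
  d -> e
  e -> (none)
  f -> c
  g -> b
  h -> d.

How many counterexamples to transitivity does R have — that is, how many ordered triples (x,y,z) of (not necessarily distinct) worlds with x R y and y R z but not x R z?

6

Enumerating: (a,f,c), (b,h,d), (c,g,b), (f,c,g), (g,b,h), (h,d,e).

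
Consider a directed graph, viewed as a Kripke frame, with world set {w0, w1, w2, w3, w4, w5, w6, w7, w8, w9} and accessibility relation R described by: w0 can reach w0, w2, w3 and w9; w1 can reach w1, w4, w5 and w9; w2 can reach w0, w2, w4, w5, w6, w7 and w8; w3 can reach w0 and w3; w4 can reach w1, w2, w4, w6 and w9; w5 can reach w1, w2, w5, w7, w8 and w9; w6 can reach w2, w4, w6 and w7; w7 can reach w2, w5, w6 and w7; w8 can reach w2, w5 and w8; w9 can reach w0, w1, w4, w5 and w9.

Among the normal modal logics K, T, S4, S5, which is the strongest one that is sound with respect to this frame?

Reflexive (axiom T): yes — every world is R-related to itself.
Transitive (axiom 4): no — w0 R w2 and w2 R w4, but not w0 R w4.
Euclidean (axiom 5): no — w0 R w2 and w0 R w3, but not w2 R w3.
So F validates K, T; S4 would additionally require R to be transitive. The strongest is T.

T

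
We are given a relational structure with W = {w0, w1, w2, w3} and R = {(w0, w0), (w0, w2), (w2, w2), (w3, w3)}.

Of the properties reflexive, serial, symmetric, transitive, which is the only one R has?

transitive

Reflexive: no — w1 is not related to itself.
Serial: no — w1 has no R-successor.
Symmetric: no — w0 R w2 but not w2 R w0.
Transitive: yes — every two-step R-path is closed by a direct edge.
Only transitive holds.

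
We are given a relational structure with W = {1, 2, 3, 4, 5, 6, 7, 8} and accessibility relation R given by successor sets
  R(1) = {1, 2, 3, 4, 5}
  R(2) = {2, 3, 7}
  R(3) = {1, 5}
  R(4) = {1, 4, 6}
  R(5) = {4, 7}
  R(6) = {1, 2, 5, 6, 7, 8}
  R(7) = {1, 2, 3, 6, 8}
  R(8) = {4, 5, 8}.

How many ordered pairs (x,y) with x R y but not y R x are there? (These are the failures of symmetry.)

16

Enumerating: (1,2), (1,5), (2,3), (3,5), (4,6), (5,4), (5,7), (6,1), (6,2), (6,5), (6,8), (7,1), (7,3), (7,8), (8,4), (8,5).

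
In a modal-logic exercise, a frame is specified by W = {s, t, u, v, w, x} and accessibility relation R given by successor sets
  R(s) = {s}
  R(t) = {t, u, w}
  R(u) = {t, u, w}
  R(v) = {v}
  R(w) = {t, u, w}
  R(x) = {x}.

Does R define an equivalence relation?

Yes

Reflexive: yes — every world is R-related to itself.
Symmetric: yes — every pair in R has its reverse in R.
Transitive: yes — every two-step R-path is closed by a direct edge.
So R is an equivalence relation.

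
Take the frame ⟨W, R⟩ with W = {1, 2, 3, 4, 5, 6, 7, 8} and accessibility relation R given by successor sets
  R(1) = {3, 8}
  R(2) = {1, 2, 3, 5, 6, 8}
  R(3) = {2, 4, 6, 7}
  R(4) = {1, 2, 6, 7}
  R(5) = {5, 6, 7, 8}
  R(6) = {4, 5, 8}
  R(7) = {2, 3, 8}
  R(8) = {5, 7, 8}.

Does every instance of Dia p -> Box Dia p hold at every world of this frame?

The schema 5 characterises exactly the Euclidean frames.
Euclidean: no — 1 R 3 and 1 R 8, but not 3 R 8.

No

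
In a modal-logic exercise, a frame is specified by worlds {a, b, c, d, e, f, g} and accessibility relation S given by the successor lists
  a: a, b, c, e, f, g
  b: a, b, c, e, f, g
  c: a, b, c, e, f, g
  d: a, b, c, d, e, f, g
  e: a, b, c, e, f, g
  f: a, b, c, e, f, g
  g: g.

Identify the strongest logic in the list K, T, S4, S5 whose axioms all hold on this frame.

Reflexive (axiom T): yes — every world is S-related to itself.
Transitive (axiom 4): yes — every two-step S-path is closed by a direct edge.
Euclidean (axiom 5): no — a S g and a S b, but not g S b.
So F validates K, T, S4; S5 would additionally require S to be Euclidean. The strongest is S4.

S4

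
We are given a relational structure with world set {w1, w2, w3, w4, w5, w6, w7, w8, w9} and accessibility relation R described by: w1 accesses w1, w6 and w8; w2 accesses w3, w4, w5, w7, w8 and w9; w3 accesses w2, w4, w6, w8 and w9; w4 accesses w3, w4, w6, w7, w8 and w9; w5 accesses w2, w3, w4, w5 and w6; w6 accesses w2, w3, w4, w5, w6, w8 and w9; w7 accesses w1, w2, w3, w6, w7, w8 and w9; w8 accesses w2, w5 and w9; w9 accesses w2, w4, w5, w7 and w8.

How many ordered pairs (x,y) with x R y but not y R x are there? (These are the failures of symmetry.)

18

Enumerating: (w1,w6), (w1,w8), (w2,w4), (w3,w8), (w3,w9), (w4,w7), (w4,w8), (w5,w3), (w5,w4), (w6,w2), (w6,w8), (w6,w9), (w7,w1), (w7,w3), (w7,w6), (w7,w8), (w8,w5), (w9,w5).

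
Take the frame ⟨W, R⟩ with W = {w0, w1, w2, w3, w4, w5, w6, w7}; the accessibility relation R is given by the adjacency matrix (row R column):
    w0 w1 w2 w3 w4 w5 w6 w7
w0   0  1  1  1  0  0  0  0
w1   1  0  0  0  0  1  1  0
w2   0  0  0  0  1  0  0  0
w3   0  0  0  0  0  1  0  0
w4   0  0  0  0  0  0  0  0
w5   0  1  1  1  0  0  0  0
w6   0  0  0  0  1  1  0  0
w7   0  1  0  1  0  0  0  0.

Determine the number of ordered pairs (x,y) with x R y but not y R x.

9

Enumerating: (w0,w2), (w0,w3), (w1,w6), (w2,w4), (w5,w2), (w6,w4), (w6,w5), (w7,w1), (w7,w3).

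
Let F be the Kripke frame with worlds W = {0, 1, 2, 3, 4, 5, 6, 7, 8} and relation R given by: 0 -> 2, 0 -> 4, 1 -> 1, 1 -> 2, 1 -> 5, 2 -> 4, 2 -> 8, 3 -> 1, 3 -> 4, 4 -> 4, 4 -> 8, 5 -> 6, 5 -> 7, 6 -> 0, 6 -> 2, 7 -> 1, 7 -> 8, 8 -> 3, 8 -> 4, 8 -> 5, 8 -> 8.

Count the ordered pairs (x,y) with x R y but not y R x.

Enumerating: (0,2), (0,4), (1,2), (1,5), (2,4), (2,8), (3,1), (3,4), (5,6), (5,7), (6,0), (6,2), (7,1), (7,8), (8,3), (8,5).

16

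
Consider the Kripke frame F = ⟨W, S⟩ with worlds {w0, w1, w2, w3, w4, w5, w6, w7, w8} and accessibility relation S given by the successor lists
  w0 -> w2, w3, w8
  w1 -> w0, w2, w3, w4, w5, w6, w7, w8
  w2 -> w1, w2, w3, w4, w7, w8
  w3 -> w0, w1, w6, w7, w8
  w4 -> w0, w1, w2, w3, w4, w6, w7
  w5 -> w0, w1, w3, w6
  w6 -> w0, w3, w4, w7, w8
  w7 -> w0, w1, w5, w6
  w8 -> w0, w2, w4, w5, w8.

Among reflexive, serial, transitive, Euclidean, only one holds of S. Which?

serial

Reflexive: no — w0 is not related to itself.
Serial: yes — every world has a successor (e.g. w0 S w2).
Transitive: no — w0 S w2 and w2 S w1, but not w0 S w1.
Euclidean: no — w0 S w3 and w0 S w2, but not w3 S w2.
Only serial holds.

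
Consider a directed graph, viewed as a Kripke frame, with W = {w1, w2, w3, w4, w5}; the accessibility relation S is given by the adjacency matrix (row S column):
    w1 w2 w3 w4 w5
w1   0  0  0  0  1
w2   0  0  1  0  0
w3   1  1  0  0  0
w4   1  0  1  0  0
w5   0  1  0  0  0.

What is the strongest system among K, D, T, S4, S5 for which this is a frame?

Serial (axiom D): yes — every world has a successor (e.g. w1 S w5).
Reflexive (axiom T): no — w1 is not related to itself.
Transitive (axiom 4): no — w1 S w5 and w5 S w2, but not w1 S w2.
Euclidean (axiom 5): no — w3 S w1 and w3 S w2, but not w1 S w2.
So F validates K, D; T would additionally require S to be reflexive. The strongest is D.

D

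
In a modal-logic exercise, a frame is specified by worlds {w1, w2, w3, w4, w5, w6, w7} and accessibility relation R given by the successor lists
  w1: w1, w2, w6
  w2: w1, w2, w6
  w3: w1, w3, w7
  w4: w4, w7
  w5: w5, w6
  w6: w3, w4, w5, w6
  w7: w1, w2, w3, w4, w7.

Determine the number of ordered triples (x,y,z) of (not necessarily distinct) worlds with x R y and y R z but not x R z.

Enumerating: (w1,w6,w3), (w1,w6,w4), (w1,w6,w5), (w2,w6,w3), (w2,w6,w4), (w2,w6,w5), (w3,w1,w2), (w3,w1,w6), (w3,w7,w2), (w3,w7,w4), (w4,w7,w1), (w4,w7,w2), … and 8 more.
Total: 20.

20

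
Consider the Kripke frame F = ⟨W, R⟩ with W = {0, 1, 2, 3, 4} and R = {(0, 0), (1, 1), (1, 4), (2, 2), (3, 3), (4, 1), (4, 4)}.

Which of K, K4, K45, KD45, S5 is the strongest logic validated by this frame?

Transitive (axiom 4): yes — every two-step R-path is closed by a direct edge.
Euclidean (axiom 5): yes — any two successors of a common world are R-related.
Serial (axiom D): yes — every world has a successor (e.g. 0 R 0).
Reflexive (axiom T): yes — every world is R-related to itself.
So F validates K, K4, K45, KD45, S5. The strongest is S5.

S5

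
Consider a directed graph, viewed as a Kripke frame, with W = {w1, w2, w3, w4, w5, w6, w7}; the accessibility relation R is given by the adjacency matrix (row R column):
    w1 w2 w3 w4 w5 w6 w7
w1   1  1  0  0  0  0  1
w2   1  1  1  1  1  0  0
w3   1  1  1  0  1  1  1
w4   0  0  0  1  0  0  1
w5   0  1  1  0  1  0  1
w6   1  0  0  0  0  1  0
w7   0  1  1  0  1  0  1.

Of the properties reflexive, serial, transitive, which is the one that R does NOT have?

Reflexive: yes — every world is R-related to itself.
Serial: yes — every world has a successor (e.g. w1 R w1).
Transitive: no — w1 R w2 and w2 R w3, but not w1 R w3.
Only transitive fails.

transitive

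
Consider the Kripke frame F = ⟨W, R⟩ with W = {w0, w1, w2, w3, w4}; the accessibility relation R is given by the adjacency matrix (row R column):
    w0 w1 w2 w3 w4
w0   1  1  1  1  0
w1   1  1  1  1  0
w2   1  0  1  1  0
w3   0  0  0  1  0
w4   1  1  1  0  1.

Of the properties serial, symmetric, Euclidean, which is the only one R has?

Serial: yes — every world has a successor (e.g. w0 R w0).
Symmetric: no — w0 R w3 but not w3 R w0.
Euclidean: no — w0 R w2 and w0 R w1, but not w2 R w1.
Only serial holds.

serial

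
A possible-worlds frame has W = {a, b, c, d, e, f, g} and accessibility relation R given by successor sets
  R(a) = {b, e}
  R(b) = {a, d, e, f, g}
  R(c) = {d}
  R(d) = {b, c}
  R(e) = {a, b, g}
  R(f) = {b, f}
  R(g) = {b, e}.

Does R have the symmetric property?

Symmetric: yes — every pair in R has its reverse in R.

Yes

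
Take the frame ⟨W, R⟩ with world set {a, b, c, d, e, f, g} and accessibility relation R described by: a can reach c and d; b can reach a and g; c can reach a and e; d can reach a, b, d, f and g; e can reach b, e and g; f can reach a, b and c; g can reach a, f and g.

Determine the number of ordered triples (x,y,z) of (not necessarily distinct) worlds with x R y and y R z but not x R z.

Enumerating: (a,c,a), (a,c,e), (a,d,a), (a,d,b), (a,d,f), (a,d,g), (b,a,c), (b,a,d), (b,g,f), (c,a,c), (c,a,d), (c,e,b), … and 13 more.
Total: 25.

25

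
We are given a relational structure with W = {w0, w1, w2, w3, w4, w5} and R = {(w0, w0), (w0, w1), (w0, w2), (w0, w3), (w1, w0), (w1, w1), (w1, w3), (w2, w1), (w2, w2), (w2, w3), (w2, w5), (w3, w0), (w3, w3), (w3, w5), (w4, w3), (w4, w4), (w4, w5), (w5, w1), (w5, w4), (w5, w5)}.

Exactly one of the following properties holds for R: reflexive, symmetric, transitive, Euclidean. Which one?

reflexive

Reflexive: yes — every world is R-related to itself.
Symmetric: no — w0 R w2 but not w2 R w0.
Transitive: no — w0 R w2 and w2 R w5, but not w0 R w5.
Euclidean: no — w0 R w1 and w0 R w2, but not w1 R w2.
Only reflexive holds.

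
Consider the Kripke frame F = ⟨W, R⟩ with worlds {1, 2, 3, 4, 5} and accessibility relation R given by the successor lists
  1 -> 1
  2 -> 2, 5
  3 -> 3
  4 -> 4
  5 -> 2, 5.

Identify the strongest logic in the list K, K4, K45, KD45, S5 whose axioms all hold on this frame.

Transitive (axiom 4): yes — every two-step R-path is closed by a direct edge.
Euclidean (axiom 5): yes — any two successors of a common world are R-related.
Serial (axiom D): yes — every world has a successor (e.g. 1 R 1).
Reflexive (axiom T): yes — every world is R-related to itself.
So F validates K, K4, K45, KD45, S5. The strongest is S5.

S5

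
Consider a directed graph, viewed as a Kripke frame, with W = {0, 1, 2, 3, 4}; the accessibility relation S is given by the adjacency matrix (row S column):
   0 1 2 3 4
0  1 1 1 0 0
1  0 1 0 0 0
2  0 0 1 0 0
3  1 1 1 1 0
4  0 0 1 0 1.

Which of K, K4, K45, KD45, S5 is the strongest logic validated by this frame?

Transitive (axiom 4): yes — every two-step S-path is closed by a direct edge.
Euclidean (axiom 5): no — 0 S 1 and 0 S 2, but not 1 S 2.
Serial (axiom D): yes — every world has a successor (e.g. 0 S 0).
Reflexive (axiom T): yes — every world is S-related to itself.
So F validates K, K4; K45 would additionally require S to be Euclidean. The strongest is K4.

K4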